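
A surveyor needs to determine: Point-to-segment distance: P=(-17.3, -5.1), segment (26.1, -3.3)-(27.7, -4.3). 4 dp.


Project P onto AB: t = 0 (clamped to [0,1])
Closest point on segment: (26.1, -3.3)
Distance: 43.4373

43.4373


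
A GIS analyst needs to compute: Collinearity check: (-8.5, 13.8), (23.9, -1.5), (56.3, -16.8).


Cross product: (23.9-(-8.5))*((-16.8)-13.8) - ((-1.5)-13.8)*(56.3-(-8.5))
= 0

Yes, collinear


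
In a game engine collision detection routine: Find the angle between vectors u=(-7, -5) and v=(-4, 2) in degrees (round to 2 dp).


u.v = 18, |u| = sqrt(74) = 8.6023, |v| = sqrt(20) = 4.4721
cos(theta) = u.v/(|u||v|) = 18/sqrt(1480) = 0.467888
theta = acos(0.467888) = 62.1 degrees

62.1 degrees


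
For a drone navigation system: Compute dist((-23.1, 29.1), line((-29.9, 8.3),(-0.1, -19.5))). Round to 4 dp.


|cross product| = 808.88
|line direction| = sqrt(1660.88) = 40.7539
Distance = 808.88/sqrt(1660.88) = 19.8479

19.8479


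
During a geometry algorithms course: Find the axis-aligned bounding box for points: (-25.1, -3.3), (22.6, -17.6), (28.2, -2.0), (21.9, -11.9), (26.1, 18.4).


x range: [-25.1, 28.2]
y range: [-17.6, 18.4]
Bounding box: (-25.1,-17.6) to (28.2,18.4)

(-25.1,-17.6) to (28.2,18.4)


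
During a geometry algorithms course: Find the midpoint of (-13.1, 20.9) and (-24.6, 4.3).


M = (((-13.1)+(-24.6))/2, (20.9+4.3)/2)
= (-18.85, 12.6)

(-18.85, 12.6)


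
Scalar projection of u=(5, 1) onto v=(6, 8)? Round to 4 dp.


u.v = 38, |v| = sqrt(100) = 10
Scalar projection = u.v / |v| = 38 / sqrt(100) = 3.8

3.8


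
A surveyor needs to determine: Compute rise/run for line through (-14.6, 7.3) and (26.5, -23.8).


slope = (y2-y1)/(x2-x1) = ((-23.8)-7.3)/(26.5-(-14.6)) = (-31.1)/41.1 = -0.7567

-0.7567


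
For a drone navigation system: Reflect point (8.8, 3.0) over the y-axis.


Reflection over y-axis: (x,y) -> (-x,y)
(8.8, 3) -> (-8.8, 3)

(-8.8, 3)


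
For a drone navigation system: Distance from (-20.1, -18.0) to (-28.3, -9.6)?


dx=-8.2, dy=8.4
d^2 = (-8.2)^2 + 8.4^2 = 137.8
d = sqrt(137.8) = 11.7388

11.7388


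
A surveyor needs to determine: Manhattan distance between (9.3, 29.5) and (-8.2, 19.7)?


|9.3-(-8.2)| + |29.5-19.7| = 17.5 + 9.8 = 27.3

27.3


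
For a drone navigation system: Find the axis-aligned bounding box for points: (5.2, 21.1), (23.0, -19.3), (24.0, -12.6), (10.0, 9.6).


x range: [5.2, 24]
y range: [-19.3, 21.1]
Bounding box: (5.2,-19.3) to (24,21.1)

(5.2,-19.3) to (24,21.1)


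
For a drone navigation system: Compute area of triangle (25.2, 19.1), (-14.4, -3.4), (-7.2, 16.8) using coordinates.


Area = |x_A(y_B-y_C) + x_B(y_C-y_A) + x_C(y_A-y_B)|/2
= |(-509.04) + 33.12 + (-162)|/2
= 637.92/2 = 318.96

318.96


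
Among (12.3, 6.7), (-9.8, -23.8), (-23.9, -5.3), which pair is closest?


d(P0,P1) = 37.6651, d(P0,P2) = 38.1371, d(P1,P2) = 23.2607
Closest: P1 and P2

Closest pair: (-9.8, -23.8) and (-23.9, -5.3), distance = 23.2607


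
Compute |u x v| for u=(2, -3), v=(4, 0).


|u x v| = |2*0 - (-3)*4|
= |0 - (-12)| = 12

12


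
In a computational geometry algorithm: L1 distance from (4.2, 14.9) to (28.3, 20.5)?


|4.2-28.3| + |14.9-20.5| = 24.1 + 5.6 = 29.7

29.7


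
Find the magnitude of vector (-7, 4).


|u| = sqrt((-7)^2 + 4^2) = sqrt(65) = 8.0623

8.0623


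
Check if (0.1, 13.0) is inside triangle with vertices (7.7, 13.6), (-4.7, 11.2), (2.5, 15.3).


Cross products: AB x AP = -10.8, BC x BP = -6.72, CA x CP = -16.04
All same sign? yes

Yes, inside


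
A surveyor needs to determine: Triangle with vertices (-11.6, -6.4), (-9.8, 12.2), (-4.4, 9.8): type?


Side lengths squared: AB^2=349.2, BC^2=34.92, CA^2=314.28
Sorted: [34.92, 314.28, 349.2]
By sides: Scalene, By angles: Right

Scalene, Right


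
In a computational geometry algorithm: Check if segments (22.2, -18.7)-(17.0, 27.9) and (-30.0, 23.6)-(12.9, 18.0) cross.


Cross products: d1=-1522.35, d2=447.67, d3=2212.56, d4=242.54
d1*d2 < 0 and d3*d4 < 0? no

No, they don't intersect


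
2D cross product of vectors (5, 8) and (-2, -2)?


u x v = u_x*v_y - u_y*v_x = 5*(-2) - 8*(-2)
= (-10) - (-16) = 6

6


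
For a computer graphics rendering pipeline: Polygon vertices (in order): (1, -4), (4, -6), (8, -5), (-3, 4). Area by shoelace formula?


Shoelace sum: (1*(-6) - 4*(-4)) + (4*(-5) - 8*(-6)) + (8*4 - (-3)*(-5)) + ((-3)*(-4) - 1*4)
= 63
Area = |63|/2 = 31.5

31.5


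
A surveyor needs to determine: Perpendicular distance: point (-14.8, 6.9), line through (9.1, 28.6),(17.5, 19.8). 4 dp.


|cross product| = 392.6
|line direction| = sqrt(148) = 12.1655
Distance = 392.6/sqrt(148) = 32.2715

32.2715


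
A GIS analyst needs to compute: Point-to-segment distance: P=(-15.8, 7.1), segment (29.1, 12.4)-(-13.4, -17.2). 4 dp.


Project P onto AB: t = 0.7699 (clamped to [0,1])
Closest point on segment: (-3.6198, -10.3884)
Distance: 21.312

21.312


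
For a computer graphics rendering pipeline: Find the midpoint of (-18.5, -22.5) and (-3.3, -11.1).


M = (((-18.5)+(-3.3))/2, ((-22.5)+(-11.1))/2)
= (-10.9, -16.8)

(-10.9, -16.8)


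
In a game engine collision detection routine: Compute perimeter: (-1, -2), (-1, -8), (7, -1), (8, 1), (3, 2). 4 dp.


Sides: (-1, -2)->(-1, -8): sqrt(36) = 6, (-1, -8)->(7, -1): sqrt(113) = 10.630146, (7, -1)->(8, 1): sqrt(5) = 2.236068, (8, 1)->(3, 2): sqrt(26) = 5.09902, (3, 2)->(-1, -2): sqrt(32) = 5.656854
Sum = 29.622088
Perimeter = 29.6221

29.6221


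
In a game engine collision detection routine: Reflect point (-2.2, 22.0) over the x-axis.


Reflection over x-axis: (x,y) -> (x,-y)
(-2.2, 22) -> (-2.2, -22)

(-2.2, -22)


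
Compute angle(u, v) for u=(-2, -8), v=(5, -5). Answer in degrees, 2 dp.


u.v = 30, |u| = sqrt(68) = 8.2462, |v| = sqrt(50) = 7.0711
cos(theta) = u.v/(|u||v|) = 30/sqrt(3400) = 0.514496
theta = acos(0.514496) = 59.04 degrees

59.04 degrees


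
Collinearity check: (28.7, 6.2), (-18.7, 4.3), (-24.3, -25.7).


Cross product: ((-18.7)-28.7)*((-25.7)-6.2) - (4.3-6.2)*((-24.3)-28.7)
= 1411.36

No, not collinear


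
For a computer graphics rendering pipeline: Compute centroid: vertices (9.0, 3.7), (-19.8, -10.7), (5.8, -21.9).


Centroid = ((x_A+x_B+x_C)/3, (y_A+y_B+y_C)/3)
= ((9+(-19.8)+5.8)/3, (3.7+(-10.7)+(-21.9))/3)
= (-1.6667, -9.6333)

(-1.6667, -9.6333)


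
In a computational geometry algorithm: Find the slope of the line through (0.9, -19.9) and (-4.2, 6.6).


slope = (y2-y1)/(x2-x1) = (6.6-(-19.9))/((-4.2)-0.9) = 26.5/(-5.1) = -5.1961

-5.1961


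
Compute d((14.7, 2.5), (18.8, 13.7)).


dx=4.1, dy=11.2
d^2 = 4.1^2 + 11.2^2 = 142.25
d = sqrt(142.25) = 11.9269

11.9269


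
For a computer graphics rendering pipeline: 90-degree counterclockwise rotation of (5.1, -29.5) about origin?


90° CCW: (x,y) -> (-y, x)
(5.1,-29.5) -> (29.5, 5.1)

(29.5, 5.1)


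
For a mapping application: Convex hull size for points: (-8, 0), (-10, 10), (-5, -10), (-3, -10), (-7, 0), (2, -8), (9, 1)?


Convex hull vertices (CCW): (-10, 10), (-8, 0), (-5, -10), (-3, -10), (2, -8), (9, 1)
Count = 6

6


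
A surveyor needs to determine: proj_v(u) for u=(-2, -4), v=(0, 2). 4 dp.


u.v = -8, |v| = sqrt(4) = 2
Scalar projection = u.v / |v| = -8 / sqrt(4) = -4

-4


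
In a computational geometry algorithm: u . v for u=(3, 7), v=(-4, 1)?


u . v = u_x*v_x + u_y*v_y = 3*(-4) + 7*1
= (-12) + 7 = -5

-5


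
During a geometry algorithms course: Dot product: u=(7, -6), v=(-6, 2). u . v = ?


u . v = u_x*v_x + u_y*v_y = 7*(-6) + (-6)*2
= (-42) + (-12) = -54

-54


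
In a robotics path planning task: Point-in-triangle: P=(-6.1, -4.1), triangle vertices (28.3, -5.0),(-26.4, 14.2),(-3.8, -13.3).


Cross products: AB x AP = 611.25, BC x BP = 144.67, CA x CP = 314.41
All same sign? yes

Yes, inside


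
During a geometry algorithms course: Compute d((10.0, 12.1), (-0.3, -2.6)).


dx=-10.3, dy=-14.7
d^2 = (-10.3)^2 + (-14.7)^2 = 322.18
d = sqrt(322.18) = 17.9494

17.9494


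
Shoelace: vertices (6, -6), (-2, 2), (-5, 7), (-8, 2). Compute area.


Shoelace sum: (6*2 - (-2)*(-6)) + ((-2)*7 - (-5)*2) + ((-5)*2 - (-8)*7) + ((-8)*(-6) - 6*2)
= 78
Area = |78|/2 = 39

39


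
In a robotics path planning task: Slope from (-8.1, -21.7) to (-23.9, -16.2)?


slope = (y2-y1)/(x2-x1) = ((-16.2)-(-21.7))/((-23.9)-(-8.1)) = 5.5/(-15.8) = -0.3481

-0.3481


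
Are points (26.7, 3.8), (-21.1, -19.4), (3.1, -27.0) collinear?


Cross product: ((-21.1)-26.7)*((-27)-3.8) - ((-19.4)-3.8)*(3.1-26.7)
= 924.72

No, not collinear


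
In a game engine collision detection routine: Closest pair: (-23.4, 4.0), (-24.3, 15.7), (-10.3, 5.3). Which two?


d(P0,P1) = 11.7346, d(P0,P2) = 13.1643, d(P1,P2) = 17.4402
Closest: P0 and P1

Closest pair: (-23.4, 4.0) and (-24.3, 15.7), distance = 11.7346


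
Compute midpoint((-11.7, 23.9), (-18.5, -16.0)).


M = (((-11.7)+(-18.5))/2, (23.9+(-16))/2)
= (-15.1, 3.95)

(-15.1, 3.95)


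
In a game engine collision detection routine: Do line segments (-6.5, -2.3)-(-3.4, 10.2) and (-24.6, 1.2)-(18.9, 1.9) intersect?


Cross products: d1=-164.92, d2=376.66, d3=237.1, d4=-304.48
d1*d2 < 0 and d3*d4 < 0? yes

Yes, they intersect


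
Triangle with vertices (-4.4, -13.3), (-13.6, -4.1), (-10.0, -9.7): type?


Side lengths squared: AB^2=169.28, BC^2=44.32, CA^2=44.32
Sorted: [44.32, 44.32, 169.28]
By sides: Isosceles, By angles: Obtuse

Isosceles, Obtuse


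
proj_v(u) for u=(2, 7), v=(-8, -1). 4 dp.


u.v = -23, |v| = sqrt(65) = 8.0623
Scalar projection = u.v / |v| = -23 / sqrt(65) = -2.8528

-2.8528


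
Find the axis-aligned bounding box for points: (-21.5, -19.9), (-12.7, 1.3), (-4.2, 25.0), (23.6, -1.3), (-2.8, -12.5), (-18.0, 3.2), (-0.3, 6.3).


x range: [-21.5, 23.6]
y range: [-19.9, 25]
Bounding box: (-21.5,-19.9) to (23.6,25)

(-21.5,-19.9) to (23.6,25)


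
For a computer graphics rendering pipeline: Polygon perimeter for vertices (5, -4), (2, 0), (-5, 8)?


Sides: (5, -4)->(2, 0): sqrt(25) = 5, (2, 0)->(-5, 8): sqrt(113) = 10.630146, (-5, 8)->(5, -4): sqrt(244) = 15.620499
Sum = 31.250645
Perimeter = 31.2506

31.2506


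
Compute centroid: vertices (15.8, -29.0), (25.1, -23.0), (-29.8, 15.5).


Centroid = ((x_A+x_B+x_C)/3, (y_A+y_B+y_C)/3)
= ((15.8+25.1+(-29.8))/3, ((-29)+(-23)+15.5)/3)
= (3.7, -12.1667)

(3.7, -12.1667)


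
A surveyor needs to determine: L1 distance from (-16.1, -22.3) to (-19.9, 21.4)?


|(-16.1)-(-19.9)| + |(-22.3)-21.4| = 3.8 + 43.7 = 47.5

47.5


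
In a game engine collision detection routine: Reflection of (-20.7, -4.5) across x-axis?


Reflection over x-axis: (x,y) -> (x,-y)
(-20.7, -4.5) -> (-20.7, 4.5)

(-20.7, 4.5)


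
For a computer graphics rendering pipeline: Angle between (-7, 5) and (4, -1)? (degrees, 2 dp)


u.v = -33, |u| = sqrt(74) = 8.6023, |v| = sqrt(17) = 4.1231
cos(theta) = u.v/(|u||v|) = -33/sqrt(1258) = -0.930408
theta = acos(-0.930408) = 158.5 degrees

158.5 degrees


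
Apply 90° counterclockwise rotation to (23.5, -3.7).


90° CCW: (x,y) -> (-y, x)
(23.5,-3.7) -> (3.7, 23.5)

(3.7, 23.5)


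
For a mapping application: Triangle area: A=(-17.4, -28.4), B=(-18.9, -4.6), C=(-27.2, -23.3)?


Area = |x_A(y_B-y_C) + x_B(y_C-y_A) + x_C(y_A-y_B)|/2
= |(-325.38) + (-96.39) + 647.36|/2
= 225.59/2 = 112.795

112.795


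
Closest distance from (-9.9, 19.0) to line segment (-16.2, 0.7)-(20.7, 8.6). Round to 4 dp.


Project P onto AB: t = 0.2648 (clamped to [0,1])
Closest point on segment: (-6.4299, 2.7917)
Distance: 16.5756

16.5756


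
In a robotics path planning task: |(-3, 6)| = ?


|u| = sqrt((-3)^2 + 6^2) = sqrt(45) = 6.7082

6.7082


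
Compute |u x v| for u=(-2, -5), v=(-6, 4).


|u x v| = |(-2)*4 - (-5)*(-6)|
= |(-8) - 30| = 38

38


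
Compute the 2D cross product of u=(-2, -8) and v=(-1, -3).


u x v = u_x*v_y - u_y*v_x = (-2)*(-3) - (-8)*(-1)
= 6 - 8 = -2

-2


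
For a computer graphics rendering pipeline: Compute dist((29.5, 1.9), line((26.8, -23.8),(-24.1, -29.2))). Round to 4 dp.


|cross product| = 1293.55
|line direction| = sqrt(2619.97) = 51.1856
Distance = 1293.55/sqrt(2619.97) = 25.2717

25.2717


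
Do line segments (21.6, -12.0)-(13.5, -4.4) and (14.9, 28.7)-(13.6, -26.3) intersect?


Cross products: d1=421.41, d2=-33.97, d3=-278.75, d4=176.63
d1*d2 < 0 and d3*d4 < 0? yes

Yes, they intersect


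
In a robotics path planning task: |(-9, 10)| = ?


|u| = sqrt((-9)^2 + 10^2) = sqrt(181) = 13.4536

13.4536


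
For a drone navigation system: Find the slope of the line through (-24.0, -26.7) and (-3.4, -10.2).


slope = (y2-y1)/(x2-x1) = ((-10.2)-(-26.7))/((-3.4)-(-24)) = 16.5/20.6 = 0.801

0.801


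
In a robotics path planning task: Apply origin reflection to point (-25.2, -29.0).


Reflection over origin: (x,y) -> (-x,-y)
(-25.2, -29) -> (25.2, 29)

(25.2, 29)


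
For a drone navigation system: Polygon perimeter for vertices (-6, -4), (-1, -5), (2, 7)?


Sides: (-6, -4)->(-1, -5): sqrt(26) = 5.09902, (-1, -5)->(2, 7): sqrt(153) = 12.369317, (2, 7)->(-6, -4): sqrt(185) = 13.601471
Sum = 31.069808
Perimeter = 31.0698

31.0698


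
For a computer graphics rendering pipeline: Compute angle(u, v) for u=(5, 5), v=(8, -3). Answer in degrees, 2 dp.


u.v = 25, |u| = sqrt(50) = 7.0711, |v| = sqrt(73) = 8.544
cos(theta) = u.v/(|u||v|) = 25/sqrt(3650) = 0.413803
theta = acos(0.413803) = 65.56 degrees

65.56 degrees


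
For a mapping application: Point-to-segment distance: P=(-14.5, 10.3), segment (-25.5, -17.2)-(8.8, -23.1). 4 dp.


Project P onto AB: t = 0.1775 (clamped to [0,1])
Closest point on segment: (-19.4105, -18.2475)
Distance: 28.9667

28.9667


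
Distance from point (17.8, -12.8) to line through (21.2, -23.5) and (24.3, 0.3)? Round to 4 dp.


|cross product| = 114.09
|line direction| = sqrt(576.05) = 24.001
Distance = 114.09/sqrt(576.05) = 4.7535

4.7535


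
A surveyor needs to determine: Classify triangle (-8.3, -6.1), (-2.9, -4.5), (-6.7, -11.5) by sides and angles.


Side lengths squared: AB^2=31.72, BC^2=63.44, CA^2=31.72
Sorted: [31.72, 31.72, 63.44]
By sides: Isosceles, By angles: Right

Isosceles, Right


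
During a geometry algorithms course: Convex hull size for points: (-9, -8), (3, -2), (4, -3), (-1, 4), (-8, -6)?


Convex hull vertices (CCW): (-9, -8), (4, -3), (-1, 4), (-8, -6)
Count = 4

4


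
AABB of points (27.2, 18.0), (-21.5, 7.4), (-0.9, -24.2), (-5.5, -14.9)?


x range: [-21.5, 27.2]
y range: [-24.2, 18]
Bounding box: (-21.5,-24.2) to (27.2,18)

(-21.5,-24.2) to (27.2,18)


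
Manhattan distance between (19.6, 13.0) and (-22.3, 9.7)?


|19.6-(-22.3)| + |13-9.7| = 41.9 + 3.3 = 45.2

45.2


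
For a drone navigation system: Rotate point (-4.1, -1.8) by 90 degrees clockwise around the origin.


90° CW: (x,y) -> (y, -x)
(-4.1,-1.8) -> (-1.8, 4.1)

(-1.8, 4.1)


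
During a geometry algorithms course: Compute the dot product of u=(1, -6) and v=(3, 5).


u . v = u_x*v_x + u_y*v_y = 1*3 + (-6)*5
= 3 + (-30) = -27

-27


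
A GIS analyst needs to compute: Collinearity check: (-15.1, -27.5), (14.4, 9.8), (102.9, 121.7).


Cross product: (14.4-(-15.1))*(121.7-(-27.5)) - (9.8-(-27.5))*(102.9-(-15.1))
= 0

Yes, collinear


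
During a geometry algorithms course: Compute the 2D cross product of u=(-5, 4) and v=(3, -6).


u x v = u_x*v_y - u_y*v_x = (-5)*(-6) - 4*3
= 30 - 12 = 18

18


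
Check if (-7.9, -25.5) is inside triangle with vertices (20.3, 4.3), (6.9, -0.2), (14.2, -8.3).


Cross products: AB x AP = 272.42, BC x BP = -304.57, CA x CP = 173.54
All same sign? no

No, outside


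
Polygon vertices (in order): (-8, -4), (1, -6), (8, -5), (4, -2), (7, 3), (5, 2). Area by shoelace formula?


Shoelace sum: ((-8)*(-6) - 1*(-4)) + (1*(-5) - 8*(-6)) + (8*(-2) - 4*(-5)) + (4*3 - 7*(-2)) + (7*2 - 5*3) + (5*(-4) - (-8)*2)
= 120
Area = |120|/2 = 60

60


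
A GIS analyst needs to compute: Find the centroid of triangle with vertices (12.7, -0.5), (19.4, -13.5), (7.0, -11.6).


Centroid = ((x_A+x_B+x_C)/3, (y_A+y_B+y_C)/3)
= ((12.7+19.4+7)/3, ((-0.5)+(-13.5)+(-11.6))/3)
= (13.0333, -8.5333)

(13.0333, -8.5333)


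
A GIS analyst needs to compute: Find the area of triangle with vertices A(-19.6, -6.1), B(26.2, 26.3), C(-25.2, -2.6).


Area = |x_A(y_B-y_C) + x_B(y_C-y_A) + x_C(y_A-y_B)|/2
= |(-566.44) + 91.7 + 816.48|/2
= 341.74/2 = 170.87

170.87


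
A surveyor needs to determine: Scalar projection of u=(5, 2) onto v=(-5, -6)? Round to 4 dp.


u.v = -37, |v| = sqrt(61) = 7.8102
Scalar projection = u.v / |v| = -37 / sqrt(61) = -4.7374

-4.7374


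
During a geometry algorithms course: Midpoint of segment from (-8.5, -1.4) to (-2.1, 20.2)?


M = (((-8.5)+(-2.1))/2, ((-1.4)+20.2)/2)
= (-5.3, 9.4)

(-5.3, 9.4)


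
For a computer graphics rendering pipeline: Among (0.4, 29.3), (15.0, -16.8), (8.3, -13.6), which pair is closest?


d(P0,P1) = 48.3567, d(P0,P2) = 43.6213, d(P1,P2) = 7.425
Closest: P1 and P2

Closest pair: (15.0, -16.8) and (8.3, -13.6), distance = 7.425


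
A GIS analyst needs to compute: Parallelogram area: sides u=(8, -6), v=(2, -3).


|u x v| = |8*(-3) - (-6)*2|
= |(-24) - (-12)| = 12

12


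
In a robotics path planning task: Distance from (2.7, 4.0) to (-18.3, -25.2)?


dx=-21, dy=-29.2
d^2 = (-21)^2 + (-29.2)^2 = 1293.64
d = sqrt(1293.64) = 35.9672

35.9672


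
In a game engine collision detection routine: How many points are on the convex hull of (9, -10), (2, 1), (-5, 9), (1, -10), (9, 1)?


Convex hull vertices (CCW): (-5, 9), (1, -10), (9, -10), (9, 1)
Count = 4

4


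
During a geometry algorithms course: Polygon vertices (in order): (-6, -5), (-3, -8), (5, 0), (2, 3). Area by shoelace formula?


Shoelace sum: ((-6)*(-8) - (-3)*(-5)) + ((-3)*0 - 5*(-8)) + (5*3 - 2*0) + (2*(-5) - (-6)*3)
= 96
Area = |96|/2 = 48

48


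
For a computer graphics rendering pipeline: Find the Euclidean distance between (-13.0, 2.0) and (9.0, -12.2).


dx=22, dy=-14.2
d^2 = 22^2 + (-14.2)^2 = 685.64
d = sqrt(685.64) = 26.1847

26.1847


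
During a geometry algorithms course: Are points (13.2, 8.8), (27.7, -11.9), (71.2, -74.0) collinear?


Cross product: (27.7-13.2)*((-74)-8.8) - ((-11.9)-8.8)*(71.2-13.2)
= 0

Yes, collinear


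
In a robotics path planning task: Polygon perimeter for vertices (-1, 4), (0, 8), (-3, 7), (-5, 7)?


Sides: (-1, 4)->(0, 8): sqrt(17) = 4.123106, (0, 8)->(-3, 7): sqrt(10) = 3.162278, (-3, 7)->(-5, 7): sqrt(4) = 2, (-5, 7)->(-1, 4): sqrt(25) = 5
Sum = 14.285384
Perimeter = 14.2854

14.2854


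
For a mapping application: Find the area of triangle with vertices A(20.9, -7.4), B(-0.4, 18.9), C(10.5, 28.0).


Area = |x_A(y_B-y_C) + x_B(y_C-y_A) + x_C(y_A-y_B)|/2
= |(-190.19) + (-14.16) + (-276.15)|/2
= 480.5/2 = 240.25

240.25


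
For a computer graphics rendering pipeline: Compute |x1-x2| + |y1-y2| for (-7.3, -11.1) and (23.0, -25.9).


|(-7.3)-23| + |(-11.1)-(-25.9)| = 30.3 + 14.8 = 45.1

45.1


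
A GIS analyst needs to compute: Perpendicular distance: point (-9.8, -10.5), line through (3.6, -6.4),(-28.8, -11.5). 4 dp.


|cross product| = 64.5
|line direction| = sqrt(1075.77) = 32.7989
Distance = 64.5/sqrt(1075.77) = 1.9665

1.9665


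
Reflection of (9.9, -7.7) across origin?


Reflection over origin: (x,y) -> (-x,-y)
(9.9, -7.7) -> (-9.9, 7.7)

(-9.9, 7.7)


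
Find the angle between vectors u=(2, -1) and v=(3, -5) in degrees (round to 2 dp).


u.v = 11, |u| = sqrt(5) = 2.2361, |v| = sqrt(34) = 5.831
cos(theta) = u.v/(|u||v|) = 11/sqrt(170) = 0.843661
theta = acos(0.843661) = 32.47 degrees

32.47 degrees


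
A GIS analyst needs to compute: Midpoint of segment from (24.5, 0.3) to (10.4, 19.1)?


M = ((24.5+10.4)/2, (0.3+19.1)/2)
= (17.45, 9.7)

(17.45, 9.7)


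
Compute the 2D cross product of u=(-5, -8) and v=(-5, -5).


u x v = u_x*v_y - u_y*v_x = (-5)*(-5) - (-8)*(-5)
= 25 - 40 = -15

-15


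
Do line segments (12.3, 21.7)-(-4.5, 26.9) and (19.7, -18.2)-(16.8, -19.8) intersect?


Cross products: d1=-127.55, d2=-169.51, d3=631.84, d4=673.8
d1*d2 < 0 and d3*d4 < 0? no

No, they don't intersect


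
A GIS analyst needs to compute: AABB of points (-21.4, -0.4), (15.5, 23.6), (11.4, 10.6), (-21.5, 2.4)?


x range: [-21.5, 15.5]
y range: [-0.4, 23.6]
Bounding box: (-21.5,-0.4) to (15.5,23.6)

(-21.5,-0.4) to (15.5,23.6)


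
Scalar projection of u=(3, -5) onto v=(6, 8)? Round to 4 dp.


u.v = -22, |v| = sqrt(100) = 10
Scalar projection = u.v / |v| = -22 / sqrt(100) = -2.2

-2.2


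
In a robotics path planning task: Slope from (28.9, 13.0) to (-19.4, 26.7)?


slope = (y2-y1)/(x2-x1) = (26.7-13)/((-19.4)-28.9) = 13.7/(-48.3) = -0.2836

-0.2836


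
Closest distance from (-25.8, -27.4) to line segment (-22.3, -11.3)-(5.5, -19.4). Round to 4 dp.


Project P onto AB: t = 0.0395 (clamped to [0,1])
Closest point on segment: (-21.2022, -11.6199)
Distance: 16.4363

16.4363


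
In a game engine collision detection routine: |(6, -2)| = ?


|u| = sqrt(6^2 + (-2)^2) = sqrt(40) = 6.3246

6.3246


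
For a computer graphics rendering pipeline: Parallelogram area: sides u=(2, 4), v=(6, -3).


|u x v| = |2*(-3) - 4*6|
= |(-6) - 24| = 30

30


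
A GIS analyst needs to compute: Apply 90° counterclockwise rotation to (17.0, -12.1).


90° CCW: (x,y) -> (-y, x)
(17,-12.1) -> (12.1, 17)

(12.1, 17)


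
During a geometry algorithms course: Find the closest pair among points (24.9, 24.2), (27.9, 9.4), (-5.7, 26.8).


d(P0,P1) = 15.101, d(P0,P2) = 30.7103, d(P1,P2) = 37.8381
Closest: P0 and P1

Closest pair: (24.9, 24.2) and (27.9, 9.4), distance = 15.101


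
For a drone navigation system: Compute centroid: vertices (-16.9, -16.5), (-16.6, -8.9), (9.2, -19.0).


Centroid = ((x_A+x_B+x_C)/3, (y_A+y_B+y_C)/3)
= (((-16.9)+(-16.6)+9.2)/3, ((-16.5)+(-8.9)+(-19))/3)
= (-8.1, -14.8)

(-8.1, -14.8)


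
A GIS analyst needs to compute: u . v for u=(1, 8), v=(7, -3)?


u . v = u_x*v_x + u_y*v_y = 1*7 + 8*(-3)
= 7 + (-24) = -17

-17


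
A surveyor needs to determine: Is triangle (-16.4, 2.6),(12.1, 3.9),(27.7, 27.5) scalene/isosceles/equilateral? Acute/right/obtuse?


Side lengths squared: AB^2=813.94, BC^2=800.32, CA^2=2564.82
Sorted: [800.32, 813.94, 2564.82]
By sides: Scalene, By angles: Obtuse

Scalene, Obtuse


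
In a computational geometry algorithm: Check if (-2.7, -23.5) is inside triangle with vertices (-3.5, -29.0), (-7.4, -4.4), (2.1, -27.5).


Cross products: AB x AP = -41.13, BC x BP = -72.88, CA x CP = -29.6
All same sign? yes

Yes, inside


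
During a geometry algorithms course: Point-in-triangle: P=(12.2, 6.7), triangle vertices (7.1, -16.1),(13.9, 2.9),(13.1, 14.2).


Cross products: AB x AP = 58.14, BC x BP = 16.17, CA x CP = 17.73
All same sign? yes

Yes, inside


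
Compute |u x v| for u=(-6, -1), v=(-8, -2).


|u x v| = |(-6)*(-2) - (-1)*(-8)|
= |12 - 8| = 4

4


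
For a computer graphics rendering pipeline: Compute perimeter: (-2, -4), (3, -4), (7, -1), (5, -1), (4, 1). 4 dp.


Sides: (-2, -4)->(3, -4): sqrt(25) = 5, (3, -4)->(7, -1): sqrt(25) = 5, (7, -1)->(5, -1): sqrt(4) = 2, (5, -1)->(4, 1): sqrt(5) = 2.236068, (4, 1)->(-2, -4): sqrt(61) = 7.81025
Sum = 22.046318
Perimeter = 22.0463

22.0463


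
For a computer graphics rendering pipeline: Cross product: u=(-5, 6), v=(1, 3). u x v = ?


u x v = u_x*v_y - u_y*v_x = (-5)*3 - 6*1
= (-15) - 6 = -21

-21


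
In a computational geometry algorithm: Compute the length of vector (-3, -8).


|u| = sqrt((-3)^2 + (-8)^2) = sqrt(73) = 8.544

8.544


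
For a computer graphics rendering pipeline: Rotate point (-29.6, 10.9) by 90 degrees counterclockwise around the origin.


90° CCW: (x,y) -> (-y, x)
(-29.6,10.9) -> (-10.9, -29.6)

(-10.9, -29.6)


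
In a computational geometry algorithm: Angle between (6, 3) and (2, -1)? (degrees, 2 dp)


u.v = 9, |u| = sqrt(45) = 6.7082, |v| = sqrt(5) = 2.2361
cos(theta) = u.v/(|u||v|) = 9/sqrt(225) = 0.6
theta = acos(0.6) = 53.13 degrees

53.13 degrees


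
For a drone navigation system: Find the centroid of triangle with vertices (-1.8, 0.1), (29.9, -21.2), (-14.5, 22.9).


Centroid = ((x_A+x_B+x_C)/3, (y_A+y_B+y_C)/3)
= (((-1.8)+29.9+(-14.5))/3, (0.1+(-21.2)+22.9)/3)
= (4.5333, 0.6)

(4.5333, 0.6)


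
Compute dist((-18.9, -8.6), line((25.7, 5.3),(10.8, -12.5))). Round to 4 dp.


|cross product| = 586.77
|line direction| = sqrt(538.85) = 23.2131
Distance = 586.77/sqrt(538.85) = 25.2775

25.2775


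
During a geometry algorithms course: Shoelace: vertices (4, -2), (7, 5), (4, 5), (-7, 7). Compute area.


Shoelace sum: (4*5 - 7*(-2)) + (7*5 - 4*5) + (4*7 - (-7)*5) + ((-7)*(-2) - 4*7)
= 98
Area = |98|/2 = 49

49


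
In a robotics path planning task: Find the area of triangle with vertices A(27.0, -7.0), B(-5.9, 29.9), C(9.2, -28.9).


Area = |x_A(y_B-y_C) + x_B(y_C-y_A) + x_C(y_A-y_B)|/2
= |1587.6 + 129.21 + (-339.48)|/2
= 1377.33/2 = 688.665

688.665


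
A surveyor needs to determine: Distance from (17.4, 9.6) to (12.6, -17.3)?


dx=-4.8, dy=-26.9
d^2 = (-4.8)^2 + (-26.9)^2 = 746.65
d = sqrt(746.65) = 27.3249

27.3249


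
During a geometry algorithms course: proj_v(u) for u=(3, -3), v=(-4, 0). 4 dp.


u.v = -12, |v| = sqrt(16) = 4
Scalar projection = u.v / |v| = -12 / sqrt(16) = -3

-3


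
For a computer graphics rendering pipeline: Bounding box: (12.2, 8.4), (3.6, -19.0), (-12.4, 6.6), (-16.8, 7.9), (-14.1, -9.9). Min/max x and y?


x range: [-16.8, 12.2]
y range: [-19, 8.4]
Bounding box: (-16.8,-19) to (12.2,8.4)

(-16.8,-19) to (12.2,8.4)


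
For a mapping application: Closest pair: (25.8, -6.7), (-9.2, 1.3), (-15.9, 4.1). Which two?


d(P0,P1) = 35.9026, d(P0,P2) = 43.0759, d(P1,P2) = 7.2615
Closest: P1 and P2

Closest pair: (-9.2, 1.3) and (-15.9, 4.1), distance = 7.2615


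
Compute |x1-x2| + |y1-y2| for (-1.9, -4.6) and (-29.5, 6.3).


|(-1.9)-(-29.5)| + |(-4.6)-6.3| = 27.6 + 10.9 = 38.5

38.5


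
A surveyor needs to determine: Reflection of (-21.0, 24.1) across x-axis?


Reflection over x-axis: (x,y) -> (x,-y)
(-21, 24.1) -> (-21, -24.1)

(-21, -24.1)


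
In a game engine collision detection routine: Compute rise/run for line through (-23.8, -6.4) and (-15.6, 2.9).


slope = (y2-y1)/(x2-x1) = (2.9-(-6.4))/((-15.6)-(-23.8)) = 9.3/8.2 = 1.1341

1.1341


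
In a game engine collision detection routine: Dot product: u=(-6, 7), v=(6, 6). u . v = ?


u . v = u_x*v_x + u_y*v_y = (-6)*6 + 7*6
= (-36) + 42 = 6

6


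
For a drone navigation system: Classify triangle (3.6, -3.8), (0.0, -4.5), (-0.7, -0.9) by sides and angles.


Side lengths squared: AB^2=13.45, BC^2=13.45, CA^2=26.9
Sorted: [13.45, 13.45, 26.9]
By sides: Isosceles, By angles: Right

Isosceles, Right


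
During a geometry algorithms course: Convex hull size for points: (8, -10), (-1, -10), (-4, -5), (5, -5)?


Convex hull vertices (CCW): (-4, -5), (-1, -10), (8, -10), (5, -5)
Count = 4

4


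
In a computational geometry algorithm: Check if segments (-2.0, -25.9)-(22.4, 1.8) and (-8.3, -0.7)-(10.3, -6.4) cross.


Cross products: d1=-432.81, d2=221.49, d3=789.39, d4=135.09
d1*d2 < 0 and d3*d4 < 0? no

No, they don't intersect


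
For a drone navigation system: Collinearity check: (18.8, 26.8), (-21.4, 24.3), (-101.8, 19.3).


Cross product: ((-21.4)-18.8)*(19.3-26.8) - (24.3-26.8)*((-101.8)-18.8)
= 0

Yes, collinear


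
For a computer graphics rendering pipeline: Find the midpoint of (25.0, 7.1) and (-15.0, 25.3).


M = ((25+(-15))/2, (7.1+25.3)/2)
= (5, 16.2)

(5, 16.2)


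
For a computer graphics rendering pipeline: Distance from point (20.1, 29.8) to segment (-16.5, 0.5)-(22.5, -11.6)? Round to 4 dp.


Project P onto AB: t = 0.6434 (clamped to [0,1])
Closest point on segment: (8.594, -7.2856)
Distance: 38.8295

38.8295


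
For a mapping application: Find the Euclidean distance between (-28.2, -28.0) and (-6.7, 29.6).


dx=21.5, dy=57.6
d^2 = 21.5^2 + 57.6^2 = 3780.01
d = sqrt(3780.01) = 61.4818

61.4818


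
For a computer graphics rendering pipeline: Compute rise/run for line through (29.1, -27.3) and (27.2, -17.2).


slope = (y2-y1)/(x2-x1) = ((-17.2)-(-27.3))/(27.2-29.1) = 10.1/(-1.9) = -5.3158

-5.3158


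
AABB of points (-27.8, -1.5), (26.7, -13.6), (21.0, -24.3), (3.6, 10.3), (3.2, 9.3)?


x range: [-27.8, 26.7]
y range: [-24.3, 10.3]
Bounding box: (-27.8,-24.3) to (26.7,10.3)

(-27.8,-24.3) to (26.7,10.3)


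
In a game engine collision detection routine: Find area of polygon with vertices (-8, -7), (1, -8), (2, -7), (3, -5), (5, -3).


Shoelace sum: ((-8)*(-8) - 1*(-7)) + (1*(-7) - 2*(-8)) + (2*(-5) - 3*(-7)) + (3*(-3) - 5*(-5)) + (5*(-7) - (-8)*(-3))
= 48
Area = |48|/2 = 24

24


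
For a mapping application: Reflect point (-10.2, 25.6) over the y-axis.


Reflection over y-axis: (x,y) -> (-x,y)
(-10.2, 25.6) -> (10.2, 25.6)

(10.2, 25.6)


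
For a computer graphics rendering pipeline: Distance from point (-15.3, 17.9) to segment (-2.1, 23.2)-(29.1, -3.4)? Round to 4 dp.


Project P onto AB: t = 0 (clamped to [0,1])
Closest point on segment: (-2.1, 23.2)
Distance: 14.2243

14.2243


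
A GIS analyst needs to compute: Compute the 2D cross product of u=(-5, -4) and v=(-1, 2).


u x v = u_x*v_y - u_y*v_x = (-5)*2 - (-4)*(-1)
= (-10) - 4 = -14

-14


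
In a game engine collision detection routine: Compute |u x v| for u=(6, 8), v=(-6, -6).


|u x v| = |6*(-6) - 8*(-6)|
= |(-36) - (-48)| = 12

12


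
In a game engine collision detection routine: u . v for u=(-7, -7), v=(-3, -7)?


u . v = u_x*v_x + u_y*v_y = (-7)*(-3) + (-7)*(-7)
= 21 + 49 = 70

70


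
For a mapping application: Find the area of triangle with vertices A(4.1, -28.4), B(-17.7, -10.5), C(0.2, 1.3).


Area = |x_A(y_B-y_C) + x_B(y_C-y_A) + x_C(y_A-y_B)|/2
= |(-48.38) + (-525.69) + (-3.58)|/2
= 577.65/2 = 288.825

288.825


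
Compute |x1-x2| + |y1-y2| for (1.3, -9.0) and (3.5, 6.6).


|1.3-3.5| + |(-9)-6.6| = 2.2 + 15.6 = 17.8

17.8


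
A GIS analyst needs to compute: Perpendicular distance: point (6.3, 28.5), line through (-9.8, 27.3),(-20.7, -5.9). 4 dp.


|cross product| = 521.44
|line direction| = sqrt(1221.05) = 34.9435
Distance = 521.44/sqrt(1221.05) = 14.9224

14.9224


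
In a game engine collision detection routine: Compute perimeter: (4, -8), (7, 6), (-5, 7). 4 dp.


Sides: (4, -8)->(7, 6): sqrt(205) = 14.317821, (7, 6)->(-5, 7): sqrt(145) = 12.041595, (-5, 7)->(4, -8): sqrt(306) = 17.492856
Sum = 43.852272
Perimeter = 43.8523

43.8523


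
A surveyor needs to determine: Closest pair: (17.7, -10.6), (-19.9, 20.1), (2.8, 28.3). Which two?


d(P0,P1) = 48.5412, d(P0,P2) = 41.656, d(P1,P2) = 24.1357
Closest: P1 and P2

Closest pair: (-19.9, 20.1) and (2.8, 28.3), distance = 24.1357


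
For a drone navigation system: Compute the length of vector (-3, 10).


|u| = sqrt((-3)^2 + 10^2) = sqrt(109) = 10.4403

10.4403


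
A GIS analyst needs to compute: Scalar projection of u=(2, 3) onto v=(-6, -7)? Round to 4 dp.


u.v = -33, |v| = sqrt(85) = 9.2195
Scalar projection = u.v / |v| = -33 / sqrt(85) = -3.5794

-3.5794


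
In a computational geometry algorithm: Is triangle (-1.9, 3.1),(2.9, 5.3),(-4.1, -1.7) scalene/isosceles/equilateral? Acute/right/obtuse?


Side lengths squared: AB^2=27.88, BC^2=98, CA^2=27.88
Sorted: [27.88, 27.88, 98]
By sides: Isosceles, By angles: Obtuse

Isosceles, Obtuse


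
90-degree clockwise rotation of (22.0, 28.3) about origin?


90° CW: (x,y) -> (y, -x)
(22,28.3) -> (28.3, -22)

(28.3, -22)


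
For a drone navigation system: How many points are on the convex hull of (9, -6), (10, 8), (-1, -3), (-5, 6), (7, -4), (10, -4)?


Convex hull vertices (CCW): (-5, 6), (-1, -3), (9, -6), (10, -4), (10, 8)
Count = 5

5


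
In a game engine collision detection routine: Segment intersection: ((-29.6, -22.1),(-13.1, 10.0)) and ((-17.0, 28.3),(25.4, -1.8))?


Cross products: d1=-2516.22, d2=-658.53, d3=427.14, d4=-1430.55
d1*d2 < 0 and d3*d4 < 0? no

No, they don't intersect


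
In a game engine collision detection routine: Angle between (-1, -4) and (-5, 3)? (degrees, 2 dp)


u.v = -7, |u| = sqrt(17) = 4.1231, |v| = sqrt(34) = 5.831
cos(theta) = u.v/(|u||v|) = -7/sqrt(578) = -0.291162
theta = acos(-0.291162) = 106.93 degrees

106.93 degrees


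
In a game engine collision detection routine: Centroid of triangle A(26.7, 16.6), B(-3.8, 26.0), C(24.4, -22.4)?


Centroid = ((x_A+x_B+x_C)/3, (y_A+y_B+y_C)/3)
= ((26.7+(-3.8)+24.4)/3, (16.6+26+(-22.4))/3)
= (15.7667, 6.7333)

(15.7667, 6.7333)


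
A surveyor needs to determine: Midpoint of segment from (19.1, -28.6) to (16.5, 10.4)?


M = ((19.1+16.5)/2, ((-28.6)+10.4)/2)
= (17.8, -9.1)

(17.8, -9.1)


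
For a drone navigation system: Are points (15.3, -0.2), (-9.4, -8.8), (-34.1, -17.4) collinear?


Cross product: ((-9.4)-15.3)*((-17.4)-(-0.2)) - ((-8.8)-(-0.2))*((-34.1)-15.3)
= 0

Yes, collinear


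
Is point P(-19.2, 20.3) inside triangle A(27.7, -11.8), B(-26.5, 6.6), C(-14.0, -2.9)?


Cross products: AB x AP = -876.86, BC x BP = 240.6, CA x CP = 921.16
All same sign? no

No, outside


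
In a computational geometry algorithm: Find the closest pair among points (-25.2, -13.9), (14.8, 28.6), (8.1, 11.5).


d(P0,P1) = 58.3631, d(P0,P2) = 41.8814, d(P1,P2) = 18.3657
Closest: P1 and P2

Closest pair: (14.8, 28.6) and (8.1, 11.5), distance = 18.3657


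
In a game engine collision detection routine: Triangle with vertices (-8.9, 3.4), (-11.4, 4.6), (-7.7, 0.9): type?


Side lengths squared: AB^2=7.69, BC^2=27.38, CA^2=7.69
Sorted: [7.69, 7.69, 27.38]
By sides: Isosceles, By angles: Obtuse

Isosceles, Obtuse


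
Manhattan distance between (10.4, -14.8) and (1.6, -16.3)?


|10.4-1.6| + |(-14.8)-(-16.3)| = 8.8 + 1.5 = 10.3

10.3


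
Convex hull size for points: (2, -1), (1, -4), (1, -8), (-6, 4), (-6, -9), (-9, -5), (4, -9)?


Convex hull vertices (CCW): (-9, -5), (-6, -9), (4, -9), (2, -1), (-6, 4)
Count = 5

5


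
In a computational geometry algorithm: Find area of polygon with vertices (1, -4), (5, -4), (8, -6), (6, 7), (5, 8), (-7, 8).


Shoelace sum: (1*(-4) - 5*(-4)) + (5*(-6) - 8*(-4)) + (8*7 - 6*(-6)) + (6*8 - 5*7) + (5*8 - (-7)*8) + ((-7)*(-4) - 1*8)
= 239
Area = |239|/2 = 119.5

119.5


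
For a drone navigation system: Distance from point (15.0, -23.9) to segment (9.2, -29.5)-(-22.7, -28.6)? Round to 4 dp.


Project P onto AB: t = 0 (clamped to [0,1])
Closest point on segment: (9.2, -29.5)
Distance: 8.0623

8.0623


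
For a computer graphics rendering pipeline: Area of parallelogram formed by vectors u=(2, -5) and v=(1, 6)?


|u x v| = |2*6 - (-5)*1|
= |12 - (-5)| = 17

17


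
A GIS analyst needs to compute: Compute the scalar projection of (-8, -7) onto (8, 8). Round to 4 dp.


u.v = -120, |v| = sqrt(128) = 11.3137
Scalar projection = u.v / |v| = -120 / sqrt(128) = -10.6066

-10.6066


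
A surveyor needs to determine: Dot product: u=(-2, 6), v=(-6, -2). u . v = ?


u . v = u_x*v_x + u_y*v_y = (-2)*(-6) + 6*(-2)
= 12 + (-12) = 0

0


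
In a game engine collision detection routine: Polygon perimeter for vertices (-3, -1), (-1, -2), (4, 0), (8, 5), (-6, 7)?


Sides: (-3, -1)->(-1, -2): sqrt(5) = 2.236068, (-1, -2)->(4, 0): sqrt(29) = 5.385165, (4, 0)->(8, 5): sqrt(41) = 6.403124, (8, 5)->(-6, 7): sqrt(200) = 14.142136, (-6, 7)->(-3, -1): sqrt(73) = 8.544004
Sum = 36.710497
Perimeter = 36.7105

36.7105


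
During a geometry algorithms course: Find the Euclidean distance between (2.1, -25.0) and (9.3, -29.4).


dx=7.2, dy=-4.4
d^2 = 7.2^2 + (-4.4)^2 = 71.2
d = sqrt(71.2) = 8.438

8.438


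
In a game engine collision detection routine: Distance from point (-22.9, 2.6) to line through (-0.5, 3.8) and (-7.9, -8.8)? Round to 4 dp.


|cross product| = 273.36
|line direction| = sqrt(213.52) = 14.6123
Distance = 273.36/sqrt(213.52) = 18.7075

18.7075


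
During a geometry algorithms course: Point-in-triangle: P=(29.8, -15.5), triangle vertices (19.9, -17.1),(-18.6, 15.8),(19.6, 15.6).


Cross products: AB x AP = -387.31, BC x BP = -1185.98, CA x CP = 324.21
All same sign? no

No, outside


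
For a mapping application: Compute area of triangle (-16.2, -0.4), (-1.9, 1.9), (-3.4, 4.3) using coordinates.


Area = |x_A(y_B-y_C) + x_B(y_C-y_A) + x_C(y_A-y_B)|/2
= |38.88 + (-8.93) + 7.82|/2
= 37.77/2 = 18.885

18.885


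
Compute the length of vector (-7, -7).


|u| = sqrt((-7)^2 + (-7)^2) = sqrt(98) = 9.8995

9.8995


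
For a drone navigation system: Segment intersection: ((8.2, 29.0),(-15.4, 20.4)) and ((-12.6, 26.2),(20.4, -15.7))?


Cross products: d1=963.92, d2=-308.72, d3=-112.8, d4=1159.84
d1*d2 < 0 and d3*d4 < 0? yes

Yes, they intersect


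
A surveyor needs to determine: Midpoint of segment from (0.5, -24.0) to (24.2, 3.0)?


M = ((0.5+24.2)/2, ((-24)+3)/2)
= (12.35, -10.5)

(12.35, -10.5)


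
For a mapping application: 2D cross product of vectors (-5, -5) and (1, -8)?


u x v = u_x*v_y - u_y*v_x = (-5)*(-8) - (-5)*1
= 40 - (-5) = 45

45


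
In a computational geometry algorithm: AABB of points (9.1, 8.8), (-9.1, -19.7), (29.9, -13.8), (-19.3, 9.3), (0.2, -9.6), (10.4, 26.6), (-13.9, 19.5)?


x range: [-19.3, 29.9]
y range: [-19.7, 26.6]
Bounding box: (-19.3,-19.7) to (29.9,26.6)

(-19.3,-19.7) to (29.9,26.6)


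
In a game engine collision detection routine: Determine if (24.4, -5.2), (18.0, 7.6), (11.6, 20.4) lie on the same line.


Cross product: (18-24.4)*(20.4-(-5.2)) - (7.6-(-5.2))*(11.6-24.4)
= 0

Yes, collinear


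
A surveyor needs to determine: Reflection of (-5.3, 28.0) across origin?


Reflection over origin: (x,y) -> (-x,-y)
(-5.3, 28) -> (5.3, -28)

(5.3, -28)


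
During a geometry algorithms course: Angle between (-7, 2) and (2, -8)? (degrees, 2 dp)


u.v = -30, |u| = sqrt(53) = 7.2801, |v| = sqrt(68) = 8.2462
cos(theta) = u.v/(|u||v|) = -30/sqrt(3604) = -0.499722
theta = acos(-0.499722) = 119.98 degrees

119.98 degrees


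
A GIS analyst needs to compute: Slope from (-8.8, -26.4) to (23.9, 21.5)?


slope = (y2-y1)/(x2-x1) = (21.5-(-26.4))/(23.9-(-8.8)) = 47.9/32.7 = 1.4648

1.4648


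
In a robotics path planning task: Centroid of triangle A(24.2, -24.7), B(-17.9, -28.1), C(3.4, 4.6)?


Centroid = ((x_A+x_B+x_C)/3, (y_A+y_B+y_C)/3)
= ((24.2+(-17.9)+3.4)/3, ((-24.7)+(-28.1)+4.6)/3)
= (3.2333, -16.0667)

(3.2333, -16.0667)


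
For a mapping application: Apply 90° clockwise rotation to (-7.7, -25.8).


90° CW: (x,y) -> (y, -x)
(-7.7,-25.8) -> (-25.8, 7.7)

(-25.8, 7.7)


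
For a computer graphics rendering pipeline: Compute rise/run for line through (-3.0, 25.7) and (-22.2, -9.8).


slope = (y2-y1)/(x2-x1) = ((-9.8)-25.7)/((-22.2)-(-3)) = (-35.5)/(-19.2) = 1.849

1.849


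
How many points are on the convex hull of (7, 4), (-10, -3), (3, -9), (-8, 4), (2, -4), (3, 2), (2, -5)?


Convex hull vertices (CCW): (-10, -3), (3, -9), (7, 4), (-8, 4)
Count = 4

4


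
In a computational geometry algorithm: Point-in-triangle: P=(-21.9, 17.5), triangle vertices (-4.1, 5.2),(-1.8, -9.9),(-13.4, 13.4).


Cross products: AB x AP = -240.49, BC x BP = 150.49, CA x CP = -31.57
All same sign? no

No, outside


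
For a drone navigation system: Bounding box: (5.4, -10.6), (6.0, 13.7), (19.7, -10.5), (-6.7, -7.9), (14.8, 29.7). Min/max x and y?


x range: [-6.7, 19.7]
y range: [-10.6, 29.7]
Bounding box: (-6.7,-10.6) to (19.7,29.7)

(-6.7,-10.6) to (19.7,29.7)
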